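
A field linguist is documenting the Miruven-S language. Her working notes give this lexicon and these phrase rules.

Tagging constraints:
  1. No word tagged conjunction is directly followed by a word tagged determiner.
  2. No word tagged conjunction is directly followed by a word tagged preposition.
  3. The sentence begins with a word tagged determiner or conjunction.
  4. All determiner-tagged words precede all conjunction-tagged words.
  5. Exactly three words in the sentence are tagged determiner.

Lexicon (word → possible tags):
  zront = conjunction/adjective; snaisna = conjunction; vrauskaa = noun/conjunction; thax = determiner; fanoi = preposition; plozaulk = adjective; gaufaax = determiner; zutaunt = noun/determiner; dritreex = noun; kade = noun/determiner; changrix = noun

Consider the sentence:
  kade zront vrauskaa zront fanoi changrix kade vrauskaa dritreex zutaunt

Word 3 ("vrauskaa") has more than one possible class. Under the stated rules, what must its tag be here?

Candidates per position — 1:kade {noun,determiner}; 2:zront {conjunction,adjective}; 3:vrauskaa {noun,conjunction}; 4:zront {conjunction,adjective}; 5:fanoi {preposition}; 6:changrix {noun}; 7:kade {noun,determiner}; 8:vrauskaa {noun,conjunction}; 9:dritreex {noun}; 10:zutaunt {noun,determiner}.
Position 1: tagging it noun would leave rule 3 unsatisfiable, so it must be determiner.
Position 4: tagging it conjunction would leave rule 2 unsatisfiable, so it must be adjective.
Position 7: tagging it noun would leave rule 5 unsatisfiable, so it must be determiner.
Position 10: tagging it noun would leave rule 5 unsatisfiable, so it must be determiner.
Position 2: tagging it conjunction would leave rule 4 unsatisfiable, so it must be adjective.
Position 3: tagging it conjunction would leave rule 4 unsatisfiable, so it must be noun.
Position 8: tagging it conjunction would leave rule 4 unsatisfiable, so it must be noun.
The only consistent sequence is: determiner adjective noun adjective preposition noun determiner noun noun determiner.
Checking: rule 1 ok; rule 2 ok; rule 3 ok; rule 4 ok; rule 5 ok.

noun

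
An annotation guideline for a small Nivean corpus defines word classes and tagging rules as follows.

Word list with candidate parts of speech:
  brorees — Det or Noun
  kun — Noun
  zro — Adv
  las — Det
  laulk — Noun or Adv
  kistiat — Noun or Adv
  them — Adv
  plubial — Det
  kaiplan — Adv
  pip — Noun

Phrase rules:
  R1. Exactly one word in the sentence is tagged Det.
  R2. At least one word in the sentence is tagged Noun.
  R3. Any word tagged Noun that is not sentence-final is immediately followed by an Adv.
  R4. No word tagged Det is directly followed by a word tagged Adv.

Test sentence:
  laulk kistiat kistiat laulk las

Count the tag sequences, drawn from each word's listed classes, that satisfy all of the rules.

4

Candidates per position — 1:laulk {Noun,Adv}; 2:kistiat {Noun,Adv}; 3:kistiat {Noun,Adv}; 4:laulk {Noun,Adv}; 5:las {Det}.
There are 16 candidate sequences in total.
The sequences that satisfy every rule: Noun Adv Noun Adv Det; Noun Adv Adv Adv Det; Adv Noun Adv Adv Det; Adv Adv Noun Adv Det.
Count = 4.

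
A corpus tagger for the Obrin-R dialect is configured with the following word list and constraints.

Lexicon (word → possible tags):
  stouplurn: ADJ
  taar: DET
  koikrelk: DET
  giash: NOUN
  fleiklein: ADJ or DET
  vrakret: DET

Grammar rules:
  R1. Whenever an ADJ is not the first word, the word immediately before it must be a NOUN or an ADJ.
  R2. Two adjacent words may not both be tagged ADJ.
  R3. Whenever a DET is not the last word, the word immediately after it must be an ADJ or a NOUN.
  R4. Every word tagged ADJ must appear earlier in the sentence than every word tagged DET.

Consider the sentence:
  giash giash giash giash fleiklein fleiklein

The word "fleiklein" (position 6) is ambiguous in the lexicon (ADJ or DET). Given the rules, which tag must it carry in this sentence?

DET

Candidates per position — 1:giash {NOUN}; 2:giash {NOUN}; 3:giash {NOUN}; 4:giash {NOUN}; 5:fleiklein {ADJ,DET}; 6:fleiklein {ADJ,DET}.
Position 6: the remaining choice is settled jointly with positions 5 — only DET at position 6 is part of a tagging that satisfies every rule.
So the tagging must be: NOUN NOUN NOUN NOUN ADJ DET.
Check: rule 1 ok; rule 2 ok; rule 3 ok; rule 4 ok.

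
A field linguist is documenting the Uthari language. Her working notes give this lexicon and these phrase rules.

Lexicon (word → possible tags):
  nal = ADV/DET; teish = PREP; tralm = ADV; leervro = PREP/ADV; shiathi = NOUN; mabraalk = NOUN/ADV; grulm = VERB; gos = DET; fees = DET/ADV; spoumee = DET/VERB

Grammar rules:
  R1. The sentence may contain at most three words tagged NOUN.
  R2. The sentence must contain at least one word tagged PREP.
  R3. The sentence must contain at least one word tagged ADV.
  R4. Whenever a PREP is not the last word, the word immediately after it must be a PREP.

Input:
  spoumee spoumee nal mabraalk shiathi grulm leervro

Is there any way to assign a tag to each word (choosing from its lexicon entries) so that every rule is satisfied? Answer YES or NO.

Candidates per position — 1:spoumee {DET,VERB}; 2:spoumee {DET,VERB}; 3:nal {ADV,DET}; 4:mabraalk {NOUN,ADV}; 5:shiathi {NOUN}; 6:grulm {VERB}; 7:leervro {PREP,ADV}.
One satisfying assignment: VERB VERB DET ADV NOUN VERB PREP.
Verifying each rule — rule 1 ✓; rule 2 ✓; rule 3 ✓; rule 4 ✓.

YES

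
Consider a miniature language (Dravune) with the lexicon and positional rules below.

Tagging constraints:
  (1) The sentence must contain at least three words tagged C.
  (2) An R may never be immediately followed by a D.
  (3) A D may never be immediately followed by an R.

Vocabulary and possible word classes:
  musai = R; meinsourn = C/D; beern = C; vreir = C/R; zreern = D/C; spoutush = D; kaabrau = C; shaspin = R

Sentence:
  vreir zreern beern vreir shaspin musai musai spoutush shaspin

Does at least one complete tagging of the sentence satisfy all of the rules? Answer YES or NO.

Candidates per position — 1:vreir {C,R}; 2:zreern {D,C}; 3:beern {C}; 4:vreir {C,R}; 5:shaspin {R}; 6:musai {R}; 7:musai {R}; 8:spoutush {D}; 9:shaspin {R}.
Rule 2 cannot be satisfied by any choice of tags from the lexicon.
So there is no consistent tagging.

NO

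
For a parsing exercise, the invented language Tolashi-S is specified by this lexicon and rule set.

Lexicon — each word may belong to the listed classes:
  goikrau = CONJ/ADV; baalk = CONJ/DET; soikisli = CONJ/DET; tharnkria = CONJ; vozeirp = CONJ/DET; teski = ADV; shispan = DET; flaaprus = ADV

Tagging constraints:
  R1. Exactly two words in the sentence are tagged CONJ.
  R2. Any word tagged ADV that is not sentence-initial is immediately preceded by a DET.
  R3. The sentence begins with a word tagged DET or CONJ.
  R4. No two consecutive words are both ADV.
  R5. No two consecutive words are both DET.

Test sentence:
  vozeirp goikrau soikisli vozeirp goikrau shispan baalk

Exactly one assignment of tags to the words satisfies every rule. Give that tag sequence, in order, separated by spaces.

DET ADV CONJ DET ADV DET CONJ

Candidates per position — 1:vozeirp {CONJ,DET}; 2:goikrau {CONJ,ADV}; 3:soikisli {CONJ,DET}; 4:vozeirp {CONJ,DET}; 5:goikrau {CONJ,ADV}; 6:shispan {DET}; 7:baalk {CONJ,DET}.
Position 7: tagging it DET would leave rule 5 unsatisfiable, so it must be CONJ.
The remaining ambiguous positions (1, 2, 3, 4, 5) are resolved jointly — only one combination satisfies every rule.
So the tagging must be: DET ADV CONJ DET ADV DET CONJ.
Rule-by-rule: rule 1 holds; rule 2 holds; rule 3 holds; rule 4 holds; rule 5 holds.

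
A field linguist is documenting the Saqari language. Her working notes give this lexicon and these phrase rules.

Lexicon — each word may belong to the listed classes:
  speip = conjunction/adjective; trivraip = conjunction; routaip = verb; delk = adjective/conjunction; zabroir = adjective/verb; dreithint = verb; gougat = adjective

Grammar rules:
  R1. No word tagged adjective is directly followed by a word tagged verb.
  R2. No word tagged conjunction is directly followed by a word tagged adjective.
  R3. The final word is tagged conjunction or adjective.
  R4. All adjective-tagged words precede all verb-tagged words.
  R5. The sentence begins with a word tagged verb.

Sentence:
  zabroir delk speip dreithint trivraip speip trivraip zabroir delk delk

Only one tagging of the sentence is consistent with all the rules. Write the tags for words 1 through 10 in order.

Candidates per position — 1:zabroir {adjective,verb}; 2:delk {adjective,conjunction}; 3:speip {conjunction,adjective}; 4:dreithint {verb}; 5:trivraip {conjunction}; 6:speip {conjunction,adjective}; 7:trivraip {conjunction}; 8:zabroir {adjective,verb}; 9:delk {adjective,conjunction}; 10:delk {adjective,conjunction}.
Word 1 cannot be adjective — rule 5 would then fail for every completion. It is verb.
Word 2 cannot be adjective — rule 4 would then fail for every completion. It is conjunction.
Word 3 cannot be adjective — rule 1 would then fail for every completion. It is conjunction.
Word 6 cannot be adjective — rule 2 would then fail for every completion. It is conjunction.
Word 8 cannot be adjective — rule 2 would then fail for every completion. It is verb.
Word 9 cannot be adjective — rule 4 would then fail for every completion. It is conjunction.
Word 10 cannot be adjective — rule 2 would then fail for every completion. It is conjunction.
The only consistent sequence is: verb conjunction conjunction verb conjunction conjunction conjunction verb conjunction conjunction.
Verifying each rule — rule 1 holds; rule 2 holds; rule 3 holds; rule 4 holds; rule 5 holds.

verb conjunction conjunction verb conjunction conjunction conjunction verb conjunction conjunction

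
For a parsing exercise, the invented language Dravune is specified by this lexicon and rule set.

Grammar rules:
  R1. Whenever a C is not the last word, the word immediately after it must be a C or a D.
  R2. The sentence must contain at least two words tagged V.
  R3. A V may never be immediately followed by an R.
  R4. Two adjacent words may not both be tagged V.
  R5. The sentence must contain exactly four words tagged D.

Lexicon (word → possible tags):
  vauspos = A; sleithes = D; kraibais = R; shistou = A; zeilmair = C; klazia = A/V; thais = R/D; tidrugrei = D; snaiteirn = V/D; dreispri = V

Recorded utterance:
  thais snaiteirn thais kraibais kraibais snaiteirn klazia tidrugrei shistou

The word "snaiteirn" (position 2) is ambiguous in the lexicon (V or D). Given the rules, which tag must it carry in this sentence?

V

Candidates per position — 1:thais {R,D}; 2:snaiteirn {V,D}; 3:thais {R,D}; 4:kraibais {R}; 5:kraibais {R}; 6:snaiteirn {V,D}; 7:klazia {A,V}; 8:tidrugrei {D}; 9:shistou {A}.
Position 2: the remaining choice is settled jointly with positions 1, 3, 6, 7 — only V at position 2 is part of a tagging that satisfies every rule.
So the tagging must be: D V D R R D V D A.
Verifying each rule — rule 1 ✓; rule 2 ✓; rule 3 ✓; rule 4 ✓; rule 5 ✓.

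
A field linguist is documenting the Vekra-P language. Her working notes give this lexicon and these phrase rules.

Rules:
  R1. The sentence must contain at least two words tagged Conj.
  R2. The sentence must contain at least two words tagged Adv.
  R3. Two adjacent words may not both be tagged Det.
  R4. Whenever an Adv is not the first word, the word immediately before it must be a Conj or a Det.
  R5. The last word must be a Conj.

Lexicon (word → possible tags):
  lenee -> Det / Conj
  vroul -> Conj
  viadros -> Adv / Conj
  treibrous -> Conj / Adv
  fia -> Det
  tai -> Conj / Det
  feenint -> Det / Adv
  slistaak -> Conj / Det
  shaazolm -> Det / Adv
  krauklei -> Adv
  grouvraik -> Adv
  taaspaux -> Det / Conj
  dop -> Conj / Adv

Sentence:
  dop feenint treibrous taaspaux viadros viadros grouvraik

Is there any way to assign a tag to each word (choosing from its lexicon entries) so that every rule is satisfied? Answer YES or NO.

NO

Candidates per position — 1:dop {Conj,Adv}; 2:feenint {Det,Adv}; 3:treibrous {Conj,Adv}; 4:taaspaux {Det,Conj}; 5:viadros {Adv,Conj}; 6:viadros {Adv,Conj}; 7:grouvraik {Adv}.
Rule 5 cannot be satisfied by any choice of tags from the lexicon.
So there is no consistent tagging.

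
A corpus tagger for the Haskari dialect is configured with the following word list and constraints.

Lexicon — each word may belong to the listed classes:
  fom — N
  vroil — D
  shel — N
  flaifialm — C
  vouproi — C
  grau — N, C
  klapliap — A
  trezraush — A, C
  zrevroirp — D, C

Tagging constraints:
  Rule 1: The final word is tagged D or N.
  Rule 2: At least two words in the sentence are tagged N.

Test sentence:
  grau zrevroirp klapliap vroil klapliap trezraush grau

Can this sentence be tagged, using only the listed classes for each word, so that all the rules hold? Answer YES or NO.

Candidates per position — 1:grau {N,C}; 2:zrevroirp {D,C}; 3:klapliap {A}; 4:vroil {D}; 5:klapliap {A}; 6:trezraush {A,C}; 7:grau {N,C}.
One satisfying assignment: N D A D A C N.
Rule-by-rule: rule 1 ok; rule 2 ok.

YES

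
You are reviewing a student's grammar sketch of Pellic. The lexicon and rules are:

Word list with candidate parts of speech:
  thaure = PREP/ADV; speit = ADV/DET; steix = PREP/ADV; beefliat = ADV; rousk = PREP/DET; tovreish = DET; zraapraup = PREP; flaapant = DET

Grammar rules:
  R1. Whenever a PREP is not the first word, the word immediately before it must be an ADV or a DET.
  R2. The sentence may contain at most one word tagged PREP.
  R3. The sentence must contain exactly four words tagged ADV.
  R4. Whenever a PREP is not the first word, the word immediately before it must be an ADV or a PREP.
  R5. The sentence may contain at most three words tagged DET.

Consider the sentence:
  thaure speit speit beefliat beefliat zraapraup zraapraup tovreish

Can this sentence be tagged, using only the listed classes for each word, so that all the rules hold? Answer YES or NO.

Candidates per position — 1:thaure {PREP,ADV}; 2:speit {ADV,DET}; 3:speit {ADV,DET}; 4:beefliat {ADV}; 5:beefliat {ADV}; 6:zraapraup {PREP}; 7:zraapraup {PREP}; 8:tovreish {DET}.
Rule 1 cannot be satisfied by any choice of tags from the lexicon.
So there is no consistent tagging.

NO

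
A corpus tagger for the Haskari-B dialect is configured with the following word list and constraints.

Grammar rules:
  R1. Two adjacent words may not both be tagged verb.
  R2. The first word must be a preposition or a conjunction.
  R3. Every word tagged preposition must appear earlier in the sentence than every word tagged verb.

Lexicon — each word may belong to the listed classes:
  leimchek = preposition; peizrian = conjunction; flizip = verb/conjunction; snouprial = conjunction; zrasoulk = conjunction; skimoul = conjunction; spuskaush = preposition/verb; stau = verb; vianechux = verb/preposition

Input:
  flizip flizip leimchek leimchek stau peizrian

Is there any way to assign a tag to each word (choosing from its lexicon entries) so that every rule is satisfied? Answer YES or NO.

Candidates per position — 1:flizip {verb,conjunction}; 2:flizip {verb,conjunction}; 3:leimchek {preposition}; 4:leimchek {preposition}; 5:stau {verb}; 6:peizrian {conjunction}.
One satisfying assignment: conjunction conjunction preposition preposition verb conjunction.
Rule-by-rule: rule 1 ✓; rule 2 ✓; rule 3 ✓.

YES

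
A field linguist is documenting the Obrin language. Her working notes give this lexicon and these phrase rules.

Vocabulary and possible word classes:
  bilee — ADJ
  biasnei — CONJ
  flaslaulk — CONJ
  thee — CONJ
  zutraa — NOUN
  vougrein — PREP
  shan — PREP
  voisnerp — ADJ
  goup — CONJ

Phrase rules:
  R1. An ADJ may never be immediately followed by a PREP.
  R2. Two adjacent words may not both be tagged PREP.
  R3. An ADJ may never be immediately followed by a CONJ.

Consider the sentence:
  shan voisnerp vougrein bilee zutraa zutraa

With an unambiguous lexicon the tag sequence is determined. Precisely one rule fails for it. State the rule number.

Fixed tagging: PREP ADJ PREP ADJ NOUN NOUN.
Applying the rules: R1 ✗, R2 ✓, R3 ✓.
Only rule 1 fails.

1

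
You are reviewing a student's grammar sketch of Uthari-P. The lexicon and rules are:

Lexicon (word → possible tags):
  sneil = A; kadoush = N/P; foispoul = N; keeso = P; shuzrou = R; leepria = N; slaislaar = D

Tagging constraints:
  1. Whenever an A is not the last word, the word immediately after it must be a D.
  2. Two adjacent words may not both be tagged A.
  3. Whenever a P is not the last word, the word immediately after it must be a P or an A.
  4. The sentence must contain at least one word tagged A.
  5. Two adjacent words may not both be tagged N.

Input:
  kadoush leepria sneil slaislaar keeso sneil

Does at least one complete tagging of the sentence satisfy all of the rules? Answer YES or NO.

NO

Candidates per position — 1:kadoush {N,P}; 2:leepria {N}; 3:sneil {A}; 4:slaislaar {D}; 5:keeso {P}; 6:sneil {A}.
Every candidate sequence violates at least one rule; no consistent tagging exists.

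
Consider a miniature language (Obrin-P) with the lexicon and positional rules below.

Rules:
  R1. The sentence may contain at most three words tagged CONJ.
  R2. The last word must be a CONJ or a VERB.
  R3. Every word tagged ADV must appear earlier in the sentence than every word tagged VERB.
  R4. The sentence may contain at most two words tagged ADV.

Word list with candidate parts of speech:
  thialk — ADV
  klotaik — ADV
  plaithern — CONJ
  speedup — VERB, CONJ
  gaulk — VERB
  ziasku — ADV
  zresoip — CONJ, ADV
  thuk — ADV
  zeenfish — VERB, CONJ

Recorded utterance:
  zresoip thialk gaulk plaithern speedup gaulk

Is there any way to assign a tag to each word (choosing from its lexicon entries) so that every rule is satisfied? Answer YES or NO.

YES

Candidates per position — 1:zresoip {CONJ,ADV}; 2:thialk {ADV}; 3:gaulk {VERB}; 4:plaithern {CONJ}; 5:speedup {VERB,CONJ}; 6:gaulk {VERB}.
One satisfying assignment: ADV ADV VERB CONJ VERB VERB.
Check: rule 1 holds; rule 2 holds; rule 3 holds; rule 4 holds.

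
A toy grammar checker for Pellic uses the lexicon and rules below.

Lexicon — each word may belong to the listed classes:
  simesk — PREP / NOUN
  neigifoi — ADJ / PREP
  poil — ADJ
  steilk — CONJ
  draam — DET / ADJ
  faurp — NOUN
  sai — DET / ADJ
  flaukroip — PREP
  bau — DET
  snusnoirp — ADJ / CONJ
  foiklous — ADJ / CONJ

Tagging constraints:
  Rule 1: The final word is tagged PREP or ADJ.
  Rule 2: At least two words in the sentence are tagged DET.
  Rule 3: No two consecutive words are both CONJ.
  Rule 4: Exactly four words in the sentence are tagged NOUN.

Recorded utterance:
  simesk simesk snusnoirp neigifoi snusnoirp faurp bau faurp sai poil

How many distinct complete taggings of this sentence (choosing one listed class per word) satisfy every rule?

Candidates per position — 1:simesk {PREP,NOUN}; 2:simesk {PREP,NOUN}; 3:snusnoirp {ADJ,CONJ}; 4:neigifoi {ADJ,PREP}; 5:snusnoirp {ADJ,CONJ}; 6:faurp {NOUN}; 7:bau {DET}; 8:faurp {NOUN}; 9:sai {DET,ADJ}; 10:poil {ADJ}.
There are 64 candidate sequences in total.
Checking each against the rules leaves 8 sequences.
Count = 8.

8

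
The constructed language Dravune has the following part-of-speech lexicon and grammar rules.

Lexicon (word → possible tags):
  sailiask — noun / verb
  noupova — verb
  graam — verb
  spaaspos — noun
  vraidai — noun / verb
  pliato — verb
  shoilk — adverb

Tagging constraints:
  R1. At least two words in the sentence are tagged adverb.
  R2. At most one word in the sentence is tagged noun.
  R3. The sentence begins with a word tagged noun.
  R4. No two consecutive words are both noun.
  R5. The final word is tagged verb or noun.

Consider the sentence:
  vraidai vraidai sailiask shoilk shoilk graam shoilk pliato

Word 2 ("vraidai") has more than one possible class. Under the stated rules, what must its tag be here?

Candidates per position — 1:vraidai {noun,verb}; 2:vraidai {noun,verb}; 3:sailiask {noun,verb}; 4:shoilk {adverb}; 5:shoilk {adverb}; 6:graam {verb}; 7:shoilk {adverb}; 8:pliato {verb}.
At position 1, choosing verb makes rule 3 impossible to satisfy; hence noun.
At position 2, choosing noun makes rule 2 impossible to satisfy; hence verb.
At position 3, choosing noun makes rule 2 impossible to satisfy; hence verb.
That leaves exactly one tagging: noun verb verb adverb adverb verb adverb verb.
Verifying each rule — rule 1 satisfied; rule 2 satisfied; rule 3 satisfied; rule 4 satisfied; rule 5 satisfied.

verb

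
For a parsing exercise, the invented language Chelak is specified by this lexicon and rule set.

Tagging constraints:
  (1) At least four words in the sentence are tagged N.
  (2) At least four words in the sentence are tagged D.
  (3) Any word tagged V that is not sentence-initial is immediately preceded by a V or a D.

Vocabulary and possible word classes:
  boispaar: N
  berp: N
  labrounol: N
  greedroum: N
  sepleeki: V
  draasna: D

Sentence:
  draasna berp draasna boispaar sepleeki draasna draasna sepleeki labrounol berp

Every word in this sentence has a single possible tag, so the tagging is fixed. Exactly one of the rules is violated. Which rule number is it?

Fixed tagging: D N D N V D D V N N.
Checking each rule: R1 pass, R2 pass, R3 fail.
Only rule 3 fails.

3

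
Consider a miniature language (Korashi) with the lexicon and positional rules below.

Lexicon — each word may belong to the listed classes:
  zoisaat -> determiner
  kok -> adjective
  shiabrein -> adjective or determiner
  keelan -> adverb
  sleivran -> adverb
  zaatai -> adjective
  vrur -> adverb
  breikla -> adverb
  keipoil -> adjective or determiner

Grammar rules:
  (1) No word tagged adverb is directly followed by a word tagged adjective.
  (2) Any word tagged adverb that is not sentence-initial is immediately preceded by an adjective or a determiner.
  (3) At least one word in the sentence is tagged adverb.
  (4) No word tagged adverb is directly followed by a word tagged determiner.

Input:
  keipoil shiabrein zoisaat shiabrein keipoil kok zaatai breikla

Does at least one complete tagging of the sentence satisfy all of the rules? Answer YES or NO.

YES

Candidates per position — 1:keipoil {adjective,determiner}; 2:shiabrein {adjective,determiner}; 3:zoisaat {determiner}; 4:shiabrein {adjective,determiner}; 5:keipoil {adjective,determiner}; 6:kok {adjective}; 7:zaatai {adjective}; 8:breikla {adverb}.
One satisfying assignment: adjective adjective determiner adjective determiner adjective adjective adverb.
Rule-by-rule: rule 1 satisfied; rule 2 satisfied; rule 3 satisfied; rule 4 satisfied.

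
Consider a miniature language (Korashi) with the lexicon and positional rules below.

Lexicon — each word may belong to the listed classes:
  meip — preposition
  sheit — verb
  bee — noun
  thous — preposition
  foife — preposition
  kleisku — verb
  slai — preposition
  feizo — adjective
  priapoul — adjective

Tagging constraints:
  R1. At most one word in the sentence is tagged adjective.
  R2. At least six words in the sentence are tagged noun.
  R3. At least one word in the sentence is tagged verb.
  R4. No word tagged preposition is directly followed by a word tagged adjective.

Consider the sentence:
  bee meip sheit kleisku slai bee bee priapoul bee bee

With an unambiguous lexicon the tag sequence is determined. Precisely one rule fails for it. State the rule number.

2

Fixed tagging: noun preposition verb verb preposition noun noun adjective noun noun.
Rule check: R1 pass, R2 fail, R3 pass, R4 pass.
Only rule 2 fails.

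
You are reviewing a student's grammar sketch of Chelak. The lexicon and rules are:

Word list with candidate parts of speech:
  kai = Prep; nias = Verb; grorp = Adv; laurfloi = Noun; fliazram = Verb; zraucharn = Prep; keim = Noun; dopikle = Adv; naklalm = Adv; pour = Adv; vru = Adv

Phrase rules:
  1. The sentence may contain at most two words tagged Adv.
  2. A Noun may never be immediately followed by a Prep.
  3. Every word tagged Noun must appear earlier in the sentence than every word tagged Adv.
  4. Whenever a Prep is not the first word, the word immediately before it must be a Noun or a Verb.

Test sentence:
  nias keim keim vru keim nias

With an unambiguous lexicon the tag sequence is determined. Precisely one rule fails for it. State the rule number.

3

Fixed tagging: Verb Noun Noun Adv Noun Verb.
Applying the rules: R1 holds, R2 holds, R3 violated, R4 holds.
Only rule 3 fails.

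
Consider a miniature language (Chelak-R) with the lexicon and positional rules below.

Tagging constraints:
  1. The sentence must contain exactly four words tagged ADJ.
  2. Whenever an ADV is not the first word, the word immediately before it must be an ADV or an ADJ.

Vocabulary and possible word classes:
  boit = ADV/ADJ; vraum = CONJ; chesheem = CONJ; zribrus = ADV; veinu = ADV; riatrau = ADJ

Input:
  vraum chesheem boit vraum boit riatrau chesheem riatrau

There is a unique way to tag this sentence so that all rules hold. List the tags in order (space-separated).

CONJ CONJ ADJ CONJ ADJ ADJ CONJ ADJ

Candidates per position — 1:vraum {CONJ}; 2:chesheem {CONJ}; 3:boit {ADV,ADJ}; 4:vraum {CONJ}; 5:boit {ADV,ADJ}; 6:riatrau {ADJ}; 7:chesheem {CONJ}; 8:riatrau {ADJ}.
If word 3 were ADV, no tagging could satisfy rule 1; so word 3 is ADJ.
If word 5 were ADV, no tagging could satisfy rule 1; so word 5 is ADJ.
So the tagging must be: CONJ CONJ ADJ CONJ ADJ ADJ CONJ ADJ.
Check: rule 1 satisfied; rule 2 satisfied.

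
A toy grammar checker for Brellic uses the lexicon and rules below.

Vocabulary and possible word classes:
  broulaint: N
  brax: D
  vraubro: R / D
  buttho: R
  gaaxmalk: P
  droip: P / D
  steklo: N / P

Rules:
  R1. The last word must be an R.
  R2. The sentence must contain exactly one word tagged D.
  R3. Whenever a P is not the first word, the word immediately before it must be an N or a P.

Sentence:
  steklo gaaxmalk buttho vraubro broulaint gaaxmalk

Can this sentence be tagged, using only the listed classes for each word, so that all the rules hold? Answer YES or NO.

NO

Candidates per position — 1:steklo {N,P}; 2:gaaxmalk {P}; 3:buttho {R}; 4:vraubro {R,D}; 5:broulaint {N}; 6:gaaxmalk {P}.
Rule 1 cannot be satisfied by any choice of tags from the lexicon.
So there is no consistent tagging.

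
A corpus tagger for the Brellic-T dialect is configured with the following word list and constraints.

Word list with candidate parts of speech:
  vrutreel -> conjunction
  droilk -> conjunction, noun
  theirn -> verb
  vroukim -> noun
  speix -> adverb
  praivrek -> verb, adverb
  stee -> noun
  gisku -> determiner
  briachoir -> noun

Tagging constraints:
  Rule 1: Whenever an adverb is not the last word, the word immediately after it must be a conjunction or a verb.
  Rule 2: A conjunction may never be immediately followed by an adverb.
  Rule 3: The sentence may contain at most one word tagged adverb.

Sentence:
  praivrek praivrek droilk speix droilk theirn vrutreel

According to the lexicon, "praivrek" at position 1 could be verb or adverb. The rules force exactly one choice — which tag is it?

Candidates per position — 1:praivrek {verb,adverb}; 2:praivrek {verb,adverb}; 3:droilk {conjunction,noun}; 4:speix {adverb}; 5:droilk {conjunction,noun}; 6:theirn {verb}; 7:vrutreel {conjunction}.
Position 1: adverb is ruled out by rule 3; that leaves verb.
Position 2: adverb is ruled out by rule 3; that leaves verb.
Position 3: conjunction is ruled out by rule 2; that leaves noun.
Position 5: noun is ruled out by rule 1; that leaves conjunction.
That leaves exactly one tagging: verb verb noun adverb conjunction verb conjunction.
Checking: rule 1 ok; rule 2 ok; rule 3 ok.

verb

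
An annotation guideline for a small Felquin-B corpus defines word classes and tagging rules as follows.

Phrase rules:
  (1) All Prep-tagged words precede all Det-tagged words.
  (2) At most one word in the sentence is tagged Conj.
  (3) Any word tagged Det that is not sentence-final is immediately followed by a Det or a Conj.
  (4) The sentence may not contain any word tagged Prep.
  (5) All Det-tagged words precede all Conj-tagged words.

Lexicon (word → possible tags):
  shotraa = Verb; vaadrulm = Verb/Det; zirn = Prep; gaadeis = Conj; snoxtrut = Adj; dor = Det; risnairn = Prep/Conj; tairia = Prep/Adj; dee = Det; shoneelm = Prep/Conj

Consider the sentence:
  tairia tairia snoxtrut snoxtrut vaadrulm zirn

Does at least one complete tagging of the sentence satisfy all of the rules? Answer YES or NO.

NO

Candidates per position — 1:tairia {Prep,Adj}; 2:tairia {Prep,Adj}; 3:snoxtrut {Adj}; 4:snoxtrut {Adj}; 5:vaadrulm {Verb,Det}; 6:zirn {Prep}.
Rule 4 cannot be satisfied by any choice of tags from the lexicon.
So there is no consistent tagging.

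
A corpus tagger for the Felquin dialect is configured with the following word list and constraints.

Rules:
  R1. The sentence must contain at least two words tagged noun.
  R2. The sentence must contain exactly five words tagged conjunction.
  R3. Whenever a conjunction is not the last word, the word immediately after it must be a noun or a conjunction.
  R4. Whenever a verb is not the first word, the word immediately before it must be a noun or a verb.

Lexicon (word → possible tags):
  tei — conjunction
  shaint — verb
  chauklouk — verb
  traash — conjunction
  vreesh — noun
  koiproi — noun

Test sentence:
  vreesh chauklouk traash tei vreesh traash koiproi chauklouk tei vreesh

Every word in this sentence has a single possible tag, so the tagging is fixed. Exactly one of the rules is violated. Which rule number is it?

Fixed tagging: noun verb conjunction conjunction noun conjunction noun verb conjunction noun.
Rule check: R1 ok, R2 fails, R3 ok, R4 ok.
Only rule 2 fails.

2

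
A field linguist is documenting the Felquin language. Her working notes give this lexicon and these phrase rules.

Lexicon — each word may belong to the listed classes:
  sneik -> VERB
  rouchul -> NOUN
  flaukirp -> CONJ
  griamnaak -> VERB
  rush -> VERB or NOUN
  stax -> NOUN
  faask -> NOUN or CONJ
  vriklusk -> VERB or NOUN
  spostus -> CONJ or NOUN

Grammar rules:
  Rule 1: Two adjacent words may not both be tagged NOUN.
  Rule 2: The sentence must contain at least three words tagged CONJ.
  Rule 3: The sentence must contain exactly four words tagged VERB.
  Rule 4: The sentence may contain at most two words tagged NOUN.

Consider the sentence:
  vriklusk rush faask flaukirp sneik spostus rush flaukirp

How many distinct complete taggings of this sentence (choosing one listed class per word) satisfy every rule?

3

Candidates per position — 1:vriklusk {VERB,NOUN}; 2:rush {VERB,NOUN}; 3:faask {NOUN,CONJ}; 4:flaukirp {CONJ}; 5:sneik {VERB}; 6:spostus {CONJ,NOUN}; 7:rush {VERB,NOUN}; 8:flaukirp {CONJ}.
There are 32 candidate sequences in total.
The sequences that satisfy every rule: VERB VERB NOUN CONJ VERB CONJ VERB CONJ; VERB VERB CONJ CONJ VERB CONJ VERB CONJ; VERB VERB CONJ CONJ VERB NOUN VERB CONJ.
Count = 3.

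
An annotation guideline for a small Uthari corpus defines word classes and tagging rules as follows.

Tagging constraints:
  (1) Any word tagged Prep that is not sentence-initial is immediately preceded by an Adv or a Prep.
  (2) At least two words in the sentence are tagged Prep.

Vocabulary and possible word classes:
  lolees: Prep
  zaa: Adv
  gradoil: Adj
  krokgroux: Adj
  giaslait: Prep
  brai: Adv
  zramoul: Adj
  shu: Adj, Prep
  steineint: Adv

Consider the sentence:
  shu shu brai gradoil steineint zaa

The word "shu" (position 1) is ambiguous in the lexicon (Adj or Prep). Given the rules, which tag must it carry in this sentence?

Candidates per position — 1:shu {Adj,Prep}; 2:shu {Adj,Prep}; 3:brai {Adv}; 4:gradoil {Adj}; 5:steineint {Adv}; 6:zaa {Adv}.
At position 1, choosing Adj makes rule 2 impossible to satisfy; hence Prep.
At position 2, choosing Adj makes rule 2 impossible to satisfy; hence Prep.
That leaves exactly one tagging: Prep Prep Adv Adj Adv Adv.
Verifying each rule — rule 1 holds; rule 2 holds.

Prep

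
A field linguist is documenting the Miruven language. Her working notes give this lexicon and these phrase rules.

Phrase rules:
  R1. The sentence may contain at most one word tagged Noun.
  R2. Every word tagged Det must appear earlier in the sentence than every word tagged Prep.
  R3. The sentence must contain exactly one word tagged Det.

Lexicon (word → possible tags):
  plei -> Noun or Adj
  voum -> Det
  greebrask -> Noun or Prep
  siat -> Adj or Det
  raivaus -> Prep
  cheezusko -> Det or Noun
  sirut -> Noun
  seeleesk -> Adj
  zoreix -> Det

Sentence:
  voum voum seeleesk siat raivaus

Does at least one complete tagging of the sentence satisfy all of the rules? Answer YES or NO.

NO

Candidates per position — 1:voum {Det}; 2:voum {Det}; 3:seeleesk {Adj}; 4:siat {Adj,Det}; 5:raivaus {Prep}.
Rule 3 cannot be satisfied by any choice of tags from the lexicon.
So there is no consistent tagging.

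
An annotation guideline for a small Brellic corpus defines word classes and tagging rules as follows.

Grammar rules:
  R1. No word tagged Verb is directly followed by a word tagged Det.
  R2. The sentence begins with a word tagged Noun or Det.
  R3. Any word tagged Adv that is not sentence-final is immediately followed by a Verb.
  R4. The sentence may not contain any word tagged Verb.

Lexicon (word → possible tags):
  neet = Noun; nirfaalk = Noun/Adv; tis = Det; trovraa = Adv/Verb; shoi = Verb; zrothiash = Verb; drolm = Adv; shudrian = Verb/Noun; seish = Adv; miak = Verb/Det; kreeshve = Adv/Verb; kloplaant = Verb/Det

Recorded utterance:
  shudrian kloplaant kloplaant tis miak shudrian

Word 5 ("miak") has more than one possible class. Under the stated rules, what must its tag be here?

Det

Candidates per position — 1:shudrian {Verb,Noun}; 2:kloplaant {Verb,Det}; 3:kloplaant {Verb,Det}; 4:tis {Det}; 5:miak {Verb,Det}; 6:shudrian {Verb,Noun}.
Position 1: tagging it Verb would leave rule 1 unsatisfiable, so it must be Noun.
Position 2: tagging it Verb would leave rule 1 unsatisfiable, so it must be Det.
Position 3: tagging it Verb would leave rule 1 unsatisfiable, so it must be Det.
Position 5: tagging it Verb would leave rule 4 unsatisfiable, so it must be Det.
Position 6: tagging it Verb would leave rule 4 unsatisfiable, so it must be Noun.
The only consistent sequence is: Noun Det Det Det Det Noun.
Check: rule 1 holds; rule 2 holds; rule 3 holds; rule 4 holds.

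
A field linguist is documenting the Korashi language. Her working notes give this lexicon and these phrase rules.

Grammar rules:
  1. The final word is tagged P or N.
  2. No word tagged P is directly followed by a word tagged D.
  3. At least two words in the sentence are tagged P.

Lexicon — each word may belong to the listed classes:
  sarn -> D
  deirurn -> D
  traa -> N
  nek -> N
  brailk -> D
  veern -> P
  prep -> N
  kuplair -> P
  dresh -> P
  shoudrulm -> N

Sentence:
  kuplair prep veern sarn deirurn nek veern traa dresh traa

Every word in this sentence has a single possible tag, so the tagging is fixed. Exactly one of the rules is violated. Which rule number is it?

2

Fixed tagging: P N P D D N P N P N.
Checking each rule: R1 pass, R2 fail, R3 pass.
Only rule 2 fails.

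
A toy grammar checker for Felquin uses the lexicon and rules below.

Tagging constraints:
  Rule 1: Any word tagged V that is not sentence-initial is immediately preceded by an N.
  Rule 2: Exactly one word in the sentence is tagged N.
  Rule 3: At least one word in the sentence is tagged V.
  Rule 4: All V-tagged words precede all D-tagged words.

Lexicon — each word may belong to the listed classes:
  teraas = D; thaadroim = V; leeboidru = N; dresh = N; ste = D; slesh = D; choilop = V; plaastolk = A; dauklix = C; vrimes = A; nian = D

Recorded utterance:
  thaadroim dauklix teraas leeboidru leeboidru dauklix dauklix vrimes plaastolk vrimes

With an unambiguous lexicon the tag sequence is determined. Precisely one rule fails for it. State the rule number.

Fixed tagging: V C D N N C C A A A.
Rule check: R1 ✓, R2 ✗, R3 ✓, R4 ✓.
Only rule 2 fails.

2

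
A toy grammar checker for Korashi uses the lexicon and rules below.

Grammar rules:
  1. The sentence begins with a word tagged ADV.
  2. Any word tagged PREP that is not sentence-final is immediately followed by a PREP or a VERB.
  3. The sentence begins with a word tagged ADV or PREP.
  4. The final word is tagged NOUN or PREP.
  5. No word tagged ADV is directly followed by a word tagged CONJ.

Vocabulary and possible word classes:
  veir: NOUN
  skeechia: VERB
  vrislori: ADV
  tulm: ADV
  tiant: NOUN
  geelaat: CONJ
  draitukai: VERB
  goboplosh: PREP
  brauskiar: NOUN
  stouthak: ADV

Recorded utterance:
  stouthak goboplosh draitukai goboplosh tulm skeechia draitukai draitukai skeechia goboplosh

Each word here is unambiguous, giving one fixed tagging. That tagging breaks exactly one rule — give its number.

2

Fixed tagging: ADV PREP VERB PREP ADV VERB VERB VERB VERB PREP.
Rule check: R1 ✓, R2 ✗, R3 ✓, R4 ✓, R5 ✓.
Only rule 2 fails.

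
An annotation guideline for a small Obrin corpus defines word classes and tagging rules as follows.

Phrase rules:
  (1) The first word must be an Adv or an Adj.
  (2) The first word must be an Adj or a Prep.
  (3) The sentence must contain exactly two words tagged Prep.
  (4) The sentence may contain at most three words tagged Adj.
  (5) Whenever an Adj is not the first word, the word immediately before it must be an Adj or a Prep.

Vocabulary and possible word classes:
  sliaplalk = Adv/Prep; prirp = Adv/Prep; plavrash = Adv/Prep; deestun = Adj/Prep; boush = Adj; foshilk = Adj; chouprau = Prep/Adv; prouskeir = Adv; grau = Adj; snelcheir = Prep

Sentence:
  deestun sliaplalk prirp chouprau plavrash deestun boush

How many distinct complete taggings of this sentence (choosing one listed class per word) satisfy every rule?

Candidates per position — 1:deestun {Adj,Prep}; 2:sliaplalk {Adv,Prep}; 3:prirp {Adv,Prep}; 4:chouprau {Prep,Adv}; 5:plavrash {Adv,Prep}; 6:deestun {Adj,Prep}; 7:boush {Adj}.
There are 64 candidate sequences in total.
Checking each against the rules leaves 7 sequences.
Count = 7.

7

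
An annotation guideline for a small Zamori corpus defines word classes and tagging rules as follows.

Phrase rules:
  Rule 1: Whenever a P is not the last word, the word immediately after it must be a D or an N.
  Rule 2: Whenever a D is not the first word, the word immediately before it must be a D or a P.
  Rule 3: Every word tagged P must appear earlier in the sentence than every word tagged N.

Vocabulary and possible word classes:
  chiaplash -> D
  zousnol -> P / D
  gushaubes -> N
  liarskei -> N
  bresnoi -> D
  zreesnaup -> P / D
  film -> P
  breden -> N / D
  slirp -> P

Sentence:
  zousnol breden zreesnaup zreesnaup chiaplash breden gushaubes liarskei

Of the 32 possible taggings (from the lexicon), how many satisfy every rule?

12

Candidates per position — 1:zousnol {P,D}; 2:breden {N,D}; 3:zreesnaup {P,D}; 4:zreesnaup {P,D}; 5:chiaplash {D}; 6:breden {N,D}; 7:gushaubes {N}; 8:liarskei {N}.
There are 32 candidate sequences in total.
Checking each against the rules leaves 12 sequences.
Count = 12.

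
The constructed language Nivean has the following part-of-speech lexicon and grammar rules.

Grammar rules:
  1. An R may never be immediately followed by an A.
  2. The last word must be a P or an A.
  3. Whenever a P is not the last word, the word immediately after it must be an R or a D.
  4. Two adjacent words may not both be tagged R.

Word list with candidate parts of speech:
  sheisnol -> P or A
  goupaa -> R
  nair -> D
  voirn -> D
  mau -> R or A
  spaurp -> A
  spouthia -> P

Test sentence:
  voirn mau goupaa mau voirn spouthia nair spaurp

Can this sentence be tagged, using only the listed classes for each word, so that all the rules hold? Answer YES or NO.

NO

Candidates per position — 1:voirn {D}; 2:mau {R,A}; 3:goupaa {R}; 4:mau {R,A}; 5:voirn {D}; 6:spouthia {P}; 7:nair {D}; 8:spaurp {A}.
Every candidate sequence violates at least one rule; no consistent tagging exists.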